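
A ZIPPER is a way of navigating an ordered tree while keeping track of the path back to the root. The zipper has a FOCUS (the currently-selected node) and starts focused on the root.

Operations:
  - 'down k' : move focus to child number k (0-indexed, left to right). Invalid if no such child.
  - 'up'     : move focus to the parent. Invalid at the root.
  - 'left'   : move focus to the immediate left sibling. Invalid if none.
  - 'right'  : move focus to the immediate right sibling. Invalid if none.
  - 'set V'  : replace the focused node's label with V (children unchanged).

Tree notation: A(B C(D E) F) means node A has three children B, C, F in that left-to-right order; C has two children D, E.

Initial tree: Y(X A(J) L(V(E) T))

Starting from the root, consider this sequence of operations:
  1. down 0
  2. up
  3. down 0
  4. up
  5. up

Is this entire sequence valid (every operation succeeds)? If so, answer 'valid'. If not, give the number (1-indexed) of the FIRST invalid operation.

Answer: 5

Derivation:
Step 1 (down 0): focus=X path=0 depth=1 children=[] left=[] right=['A', 'L'] parent=Y
Step 2 (up): focus=Y path=root depth=0 children=['X', 'A', 'L'] (at root)
Step 3 (down 0): focus=X path=0 depth=1 children=[] left=[] right=['A', 'L'] parent=Y
Step 4 (up): focus=Y path=root depth=0 children=['X', 'A', 'L'] (at root)
Step 5 (up): INVALID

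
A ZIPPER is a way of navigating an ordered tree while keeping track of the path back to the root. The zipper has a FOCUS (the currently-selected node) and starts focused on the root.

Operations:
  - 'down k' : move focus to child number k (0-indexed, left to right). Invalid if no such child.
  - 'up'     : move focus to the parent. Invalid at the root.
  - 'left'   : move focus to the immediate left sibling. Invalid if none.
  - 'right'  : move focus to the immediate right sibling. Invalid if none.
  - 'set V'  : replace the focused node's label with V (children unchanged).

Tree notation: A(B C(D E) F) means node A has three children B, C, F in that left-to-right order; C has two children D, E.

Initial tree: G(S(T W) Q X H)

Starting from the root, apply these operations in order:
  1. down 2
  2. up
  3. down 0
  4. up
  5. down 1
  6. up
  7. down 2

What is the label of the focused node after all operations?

Step 1 (down 2): focus=X path=2 depth=1 children=[] left=['S', 'Q'] right=['H'] parent=G
Step 2 (up): focus=G path=root depth=0 children=['S', 'Q', 'X', 'H'] (at root)
Step 3 (down 0): focus=S path=0 depth=1 children=['T', 'W'] left=[] right=['Q', 'X', 'H'] parent=G
Step 4 (up): focus=G path=root depth=0 children=['S', 'Q', 'X', 'H'] (at root)
Step 5 (down 1): focus=Q path=1 depth=1 children=[] left=['S'] right=['X', 'H'] parent=G
Step 6 (up): focus=G path=root depth=0 children=['S', 'Q', 'X', 'H'] (at root)
Step 7 (down 2): focus=X path=2 depth=1 children=[] left=['S', 'Q'] right=['H'] parent=G

Answer: X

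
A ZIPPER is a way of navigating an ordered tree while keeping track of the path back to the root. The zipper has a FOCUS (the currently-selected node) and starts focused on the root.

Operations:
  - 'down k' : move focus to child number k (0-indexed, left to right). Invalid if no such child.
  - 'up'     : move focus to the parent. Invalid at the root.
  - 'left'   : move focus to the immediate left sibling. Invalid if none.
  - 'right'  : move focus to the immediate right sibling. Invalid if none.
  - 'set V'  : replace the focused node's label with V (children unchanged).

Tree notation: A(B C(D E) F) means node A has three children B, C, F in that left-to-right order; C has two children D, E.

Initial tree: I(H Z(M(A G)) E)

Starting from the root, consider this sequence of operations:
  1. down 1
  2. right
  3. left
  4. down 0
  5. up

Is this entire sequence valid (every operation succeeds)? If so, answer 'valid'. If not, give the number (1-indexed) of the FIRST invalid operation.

Answer: valid

Derivation:
Step 1 (down 1): focus=Z path=1 depth=1 children=['M'] left=['H'] right=['E'] parent=I
Step 2 (right): focus=E path=2 depth=1 children=[] left=['H', 'Z'] right=[] parent=I
Step 3 (left): focus=Z path=1 depth=1 children=['M'] left=['H'] right=['E'] parent=I
Step 4 (down 0): focus=M path=1/0 depth=2 children=['A', 'G'] left=[] right=[] parent=Z
Step 5 (up): focus=Z path=1 depth=1 children=['M'] left=['H'] right=['E'] parent=I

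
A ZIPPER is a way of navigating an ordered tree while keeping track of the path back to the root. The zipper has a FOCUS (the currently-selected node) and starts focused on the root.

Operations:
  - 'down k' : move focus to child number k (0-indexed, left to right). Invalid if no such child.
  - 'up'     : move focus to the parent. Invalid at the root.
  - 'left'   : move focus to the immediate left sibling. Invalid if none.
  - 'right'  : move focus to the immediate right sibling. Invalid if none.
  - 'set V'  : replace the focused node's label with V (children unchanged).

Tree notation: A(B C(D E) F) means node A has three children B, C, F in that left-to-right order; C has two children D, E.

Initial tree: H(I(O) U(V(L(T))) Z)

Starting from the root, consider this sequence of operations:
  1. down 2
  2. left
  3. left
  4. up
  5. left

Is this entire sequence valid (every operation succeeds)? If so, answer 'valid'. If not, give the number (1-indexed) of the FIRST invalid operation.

Step 1 (down 2): focus=Z path=2 depth=1 children=[] left=['I', 'U'] right=[] parent=H
Step 2 (left): focus=U path=1 depth=1 children=['V'] left=['I'] right=['Z'] parent=H
Step 3 (left): focus=I path=0 depth=1 children=['O'] left=[] right=['U', 'Z'] parent=H
Step 4 (up): focus=H path=root depth=0 children=['I', 'U', 'Z'] (at root)
Step 5 (left): INVALID

Answer: 5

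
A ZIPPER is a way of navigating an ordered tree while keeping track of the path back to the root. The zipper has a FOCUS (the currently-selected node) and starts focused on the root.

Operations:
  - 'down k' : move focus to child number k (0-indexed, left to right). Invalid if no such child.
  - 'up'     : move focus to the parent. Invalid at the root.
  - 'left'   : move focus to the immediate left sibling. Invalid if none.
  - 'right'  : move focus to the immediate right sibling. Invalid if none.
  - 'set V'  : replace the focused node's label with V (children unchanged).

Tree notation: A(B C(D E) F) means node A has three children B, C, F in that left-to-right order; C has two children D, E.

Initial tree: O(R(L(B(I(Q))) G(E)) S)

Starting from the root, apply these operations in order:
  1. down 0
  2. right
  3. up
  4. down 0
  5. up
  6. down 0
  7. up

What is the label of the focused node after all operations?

Step 1 (down 0): focus=R path=0 depth=1 children=['L', 'G'] left=[] right=['S'] parent=O
Step 2 (right): focus=S path=1 depth=1 children=[] left=['R'] right=[] parent=O
Step 3 (up): focus=O path=root depth=0 children=['R', 'S'] (at root)
Step 4 (down 0): focus=R path=0 depth=1 children=['L', 'G'] left=[] right=['S'] parent=O
Step 5 (up): focus=O path=root depth=0 children=['R', 'S'] (at root)
Step 6 (down 0): focus=R path=0 depth=1 children=['L', 'G'] left=[] right=['S'] parent=O
Step 7 (up): focus=O path=root depth=0 children=['R', 'S'] (at root)

Answer: O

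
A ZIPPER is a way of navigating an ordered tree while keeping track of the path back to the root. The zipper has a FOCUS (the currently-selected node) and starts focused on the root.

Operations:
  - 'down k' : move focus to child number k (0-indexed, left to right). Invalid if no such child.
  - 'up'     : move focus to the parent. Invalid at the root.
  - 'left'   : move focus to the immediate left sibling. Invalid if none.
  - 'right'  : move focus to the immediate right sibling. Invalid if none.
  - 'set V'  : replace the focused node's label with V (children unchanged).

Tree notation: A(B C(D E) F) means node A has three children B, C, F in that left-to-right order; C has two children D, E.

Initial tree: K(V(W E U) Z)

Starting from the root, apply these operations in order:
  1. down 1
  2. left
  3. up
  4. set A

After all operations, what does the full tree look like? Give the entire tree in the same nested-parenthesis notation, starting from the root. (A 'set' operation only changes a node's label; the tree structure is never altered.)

Step 1 (down 1): focus=Z path=1 depth=1 children=[] left=['V'] right=[] parent=K
Step 2 (left): focus=V path=0 depth=1 children=['W', 'E', 'U'] left=[] right=['Z'] parent=K
Step 3 (up): focus=K path=root depth=0 children=['V', 'Z'] (at root)
Step 4 (set A): focus=A path=root depth=0 children=['V', 'Z'] (at root)

Answer: A(V(W E U) Z)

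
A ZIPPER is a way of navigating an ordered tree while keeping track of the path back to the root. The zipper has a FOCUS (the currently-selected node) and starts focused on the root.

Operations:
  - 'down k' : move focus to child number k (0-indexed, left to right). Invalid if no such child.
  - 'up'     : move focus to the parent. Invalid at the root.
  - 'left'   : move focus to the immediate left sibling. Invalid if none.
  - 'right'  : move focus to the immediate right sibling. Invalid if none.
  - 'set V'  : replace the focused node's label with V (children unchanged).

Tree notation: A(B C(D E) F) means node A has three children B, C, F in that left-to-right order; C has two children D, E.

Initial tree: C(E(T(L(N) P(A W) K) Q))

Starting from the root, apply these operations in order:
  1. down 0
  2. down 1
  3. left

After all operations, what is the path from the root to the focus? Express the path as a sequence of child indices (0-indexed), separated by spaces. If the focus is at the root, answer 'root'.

Step 1 (down 0): focus=E path=0 depth=1 children=['T', 'Q'] left=[] right=[] parent=C
Step 2 (down 1): focus=Q path=0/1 depth=2 children=[] left=['T'] right=[] parent=E
Step 3 (left): focus=T path=0/0 depth=2 children=['L', 'P', 'K'] left=[] right=['Q'] parent=E

Answer: 0 0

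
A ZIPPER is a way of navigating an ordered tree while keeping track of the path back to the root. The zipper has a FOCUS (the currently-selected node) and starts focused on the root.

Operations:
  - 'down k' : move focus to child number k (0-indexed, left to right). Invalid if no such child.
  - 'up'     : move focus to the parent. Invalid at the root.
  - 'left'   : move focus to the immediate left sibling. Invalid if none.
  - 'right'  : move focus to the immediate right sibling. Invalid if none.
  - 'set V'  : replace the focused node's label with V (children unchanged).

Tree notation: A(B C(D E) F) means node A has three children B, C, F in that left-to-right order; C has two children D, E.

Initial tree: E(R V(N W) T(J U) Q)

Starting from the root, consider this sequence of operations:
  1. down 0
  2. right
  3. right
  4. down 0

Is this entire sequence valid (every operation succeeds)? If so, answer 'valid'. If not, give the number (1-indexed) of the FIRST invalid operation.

Step 1 (down 0): focus=R path=0 depth=1 children=[] left=[] right=['V', 'T', 'Q'] parent=E
Step 2 (right): focus=V path=1 depth=1 children=['N', 'W'] left=['R'] right=['T', 'Q'] parent=E
Step 3 (right): focus=T path=2 depth=1 children=['J', 'U'] left=['R', 'V'] right=['Q'] parent=E
Step 4 (down 0): focus=J path=2/0 depth=2 children=[] left=[] right=['U'] parent=T

Answer: valid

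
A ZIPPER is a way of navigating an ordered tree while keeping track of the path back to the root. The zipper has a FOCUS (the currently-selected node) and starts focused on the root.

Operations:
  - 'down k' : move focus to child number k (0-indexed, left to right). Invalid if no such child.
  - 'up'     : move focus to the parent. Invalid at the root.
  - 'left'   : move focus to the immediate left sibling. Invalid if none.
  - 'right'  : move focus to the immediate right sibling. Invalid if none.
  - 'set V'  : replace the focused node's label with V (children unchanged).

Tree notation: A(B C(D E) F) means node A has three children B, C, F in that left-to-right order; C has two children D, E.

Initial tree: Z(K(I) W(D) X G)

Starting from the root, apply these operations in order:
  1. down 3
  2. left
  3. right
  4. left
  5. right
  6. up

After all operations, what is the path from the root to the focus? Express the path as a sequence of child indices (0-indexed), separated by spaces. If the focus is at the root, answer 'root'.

Step 1 (down 3): focus=G path=3 depth=1 children=[] left=['K', 'W', 'X'] right=[] parent=Z
Step 2 (left): focus=X path=2 depth=1 children=[] left=['K', 'W'] right=['G'] parent=Z
Step 3 (right): focus=G path=3 depth=1 children=[] left=['K', 'W', 'X'] right=[] parent=Z
Step 4 (left): focus=X path=2 depth=1 children=[] left=['K', 'W'] right=['G'] parent=Z
Step 5 (right): focus=G path=3 depth=1 children=[] left=['K', 'W', 'X'] right=[] parent=Z
Step 6 (up): focus=Z path=root depth=0 children=['K', 'W', 'X', 'G'] (at root)

Answer: root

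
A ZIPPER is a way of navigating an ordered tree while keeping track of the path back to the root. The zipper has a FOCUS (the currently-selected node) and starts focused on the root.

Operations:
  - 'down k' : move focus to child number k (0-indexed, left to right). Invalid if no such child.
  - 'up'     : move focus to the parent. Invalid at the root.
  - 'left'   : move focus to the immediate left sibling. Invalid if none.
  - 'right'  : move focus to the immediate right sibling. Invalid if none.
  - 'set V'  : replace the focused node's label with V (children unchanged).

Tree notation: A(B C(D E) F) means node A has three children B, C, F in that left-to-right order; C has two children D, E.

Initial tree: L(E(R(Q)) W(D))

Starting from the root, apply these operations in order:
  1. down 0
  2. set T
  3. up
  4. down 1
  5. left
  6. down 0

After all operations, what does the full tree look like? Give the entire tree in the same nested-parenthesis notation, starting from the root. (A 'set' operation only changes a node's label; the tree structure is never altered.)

Step 1 (down 0): focus=E path=0 depth=1 children=['R'] left=[] right=['W'] parent=L
Step 2 (set T): focus=T path=0 depth=1 children=['R'] left=[] right=['W'] parent=L
Step 3 (up): focus=L path=root depth=0 children=['T', 'W'] (at root)
Step 4 (down 1): focus=W path=1 depth=1 children=['D'] left=['T'] right=[] parent=L
Step 5 (left): focus=T path=0 depth=1 children=['R'] left=[] right=['W'] parent=L
Step 6 (down 0): focus=R path=0/0 depth=2 children=['Q'] left=[] right=[] parent=T

Answer: L(T(R(Q)) W(D))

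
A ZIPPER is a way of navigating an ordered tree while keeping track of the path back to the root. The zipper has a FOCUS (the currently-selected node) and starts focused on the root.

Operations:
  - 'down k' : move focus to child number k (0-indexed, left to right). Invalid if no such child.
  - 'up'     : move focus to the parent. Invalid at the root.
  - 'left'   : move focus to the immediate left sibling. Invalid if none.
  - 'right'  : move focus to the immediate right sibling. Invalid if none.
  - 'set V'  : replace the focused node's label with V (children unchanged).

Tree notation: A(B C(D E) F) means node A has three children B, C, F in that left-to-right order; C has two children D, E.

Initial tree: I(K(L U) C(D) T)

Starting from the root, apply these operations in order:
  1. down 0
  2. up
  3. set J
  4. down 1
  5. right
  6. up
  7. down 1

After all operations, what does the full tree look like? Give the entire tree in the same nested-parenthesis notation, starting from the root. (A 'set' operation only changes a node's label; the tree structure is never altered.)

Step 1 (down 0): focus=K path=0 depth=1 children=['L', 'U'] left=[] right=['C', 'T'] parent=I
Step 2 (up): focus=I path=root depth=0 children=['K', 'C', 'T'] (at root)
Step 3 (set J): focus=J path=root depth=0 children=['K', 'C', 'T'] (at root)
Step 4 (down 1): focus=C path=1 depth=1 children=['D'] left=['K'] right=['T'] parent=J
Step 5 (right): focus=T path=2 depth=1 children=[] left=['K', 'C'] right=[] parent=J
Step 6 (up): focus=J path=root depth=0 children=['K', 'C', 'T'] (at root)
Step 7 (down 1): focus=C path=1 depth=1 children=['D'] left=['K'] right=['T'] parent=J

Answer: J(K(L U) C(D) T)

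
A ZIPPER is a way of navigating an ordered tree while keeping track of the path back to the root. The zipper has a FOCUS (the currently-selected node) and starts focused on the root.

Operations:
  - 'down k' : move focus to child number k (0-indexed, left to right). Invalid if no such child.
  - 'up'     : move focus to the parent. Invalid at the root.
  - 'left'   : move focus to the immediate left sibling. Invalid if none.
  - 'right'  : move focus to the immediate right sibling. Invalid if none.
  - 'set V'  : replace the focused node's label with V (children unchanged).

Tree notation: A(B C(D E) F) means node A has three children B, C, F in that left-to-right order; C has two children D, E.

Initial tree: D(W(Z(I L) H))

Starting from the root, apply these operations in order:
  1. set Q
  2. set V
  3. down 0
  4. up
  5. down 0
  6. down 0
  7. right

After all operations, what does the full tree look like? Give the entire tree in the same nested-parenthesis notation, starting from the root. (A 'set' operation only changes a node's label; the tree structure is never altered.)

Answer: V(W(Z(I L) H))

Derivation:
Step 1 (set Q): focus=Q path=root depth=0 children=['W'] (at root)
Step 2 (set V): focus=V path=root depth=0 children=['W'] (at root)
Step 3 (down 0): focus=W path=0 depth=1 children=['Z', 'H'] left=[] right=[] parent=V
Step 4 (up): focus=V path=root depth=0 children=['W'] (at root)
Step 5 (down 0): focus=W path=0 depth=1 children=['Z', 'H'] left=[] right=[] parent=V
Step 6 (down 0): focus=Z path=0/0 depth=2 children=['I', 'L'] left=[] right=['H'] parent=W
Step 7 (right): focus=H path=0/1 depth=2 children=[] left=['Z'] right=[] parent=W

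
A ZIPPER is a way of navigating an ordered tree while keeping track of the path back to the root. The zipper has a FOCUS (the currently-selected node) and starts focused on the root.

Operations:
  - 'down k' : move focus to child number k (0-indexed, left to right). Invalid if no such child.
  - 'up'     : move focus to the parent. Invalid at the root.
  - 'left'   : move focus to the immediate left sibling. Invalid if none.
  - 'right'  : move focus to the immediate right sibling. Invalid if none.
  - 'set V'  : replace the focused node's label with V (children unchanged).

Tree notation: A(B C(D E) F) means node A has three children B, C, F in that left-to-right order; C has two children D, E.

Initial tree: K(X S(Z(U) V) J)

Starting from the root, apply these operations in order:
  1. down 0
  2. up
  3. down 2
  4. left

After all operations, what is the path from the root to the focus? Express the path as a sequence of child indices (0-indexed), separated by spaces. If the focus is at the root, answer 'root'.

Answer: 1

Derivation:
Step 1 (down 0): focus=X path=0 depth=1 children=[] left=[] right=['S', 'J'] parent=K
Step 2 (up): focus=K path=root depth=0 children=['X', 'S', 'J'] (at root)
Step 3 (down 2): focus=J path=2 depth=1 children=[] left=['X', 'S'] right=[] parent=K
Step 4 (left): focus=S path=1 depth=1 children=['Z', 'V'] left=['X'] right=['J'] parent=K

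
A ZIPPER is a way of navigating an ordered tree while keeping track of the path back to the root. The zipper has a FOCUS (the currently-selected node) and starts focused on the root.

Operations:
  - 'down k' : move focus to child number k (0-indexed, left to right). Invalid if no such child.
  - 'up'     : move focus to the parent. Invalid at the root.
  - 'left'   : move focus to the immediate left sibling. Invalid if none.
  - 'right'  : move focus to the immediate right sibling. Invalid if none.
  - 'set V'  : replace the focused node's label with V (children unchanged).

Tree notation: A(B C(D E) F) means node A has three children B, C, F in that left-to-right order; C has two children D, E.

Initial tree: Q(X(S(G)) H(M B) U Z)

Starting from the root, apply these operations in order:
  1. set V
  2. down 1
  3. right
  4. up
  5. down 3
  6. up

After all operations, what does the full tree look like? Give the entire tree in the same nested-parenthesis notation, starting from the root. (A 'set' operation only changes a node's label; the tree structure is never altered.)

Answer: V(X(S(G)) H(M B) U Z)

Derivation:
Step 1 (set V): focus=V path=root depth=0 children=['X', 'H', 'U', 'Z'] (at root)
Step 2 (down 1): focus=H path=1 depth=1 children=['M', 'B'] left=['X'] right=['U', 'Z'] parent=V
Step 3 (right): focus=U path=2 depth=1 children=[] left=['X', 'H'] right=['Z'] parent=V
Step 4 (up): focus=V path=root depth=0 children=['X', 'H', 'U', 'Z'] (at root)
Step 5 (down 3): focus=Z path=3 depth=1 children=[] left=['X', 'H', 'U'] right=[] parent=V
Step 6 (up): focus=V path=root depth=0 children=['X', 'H', 'U', 'Z'] (at root)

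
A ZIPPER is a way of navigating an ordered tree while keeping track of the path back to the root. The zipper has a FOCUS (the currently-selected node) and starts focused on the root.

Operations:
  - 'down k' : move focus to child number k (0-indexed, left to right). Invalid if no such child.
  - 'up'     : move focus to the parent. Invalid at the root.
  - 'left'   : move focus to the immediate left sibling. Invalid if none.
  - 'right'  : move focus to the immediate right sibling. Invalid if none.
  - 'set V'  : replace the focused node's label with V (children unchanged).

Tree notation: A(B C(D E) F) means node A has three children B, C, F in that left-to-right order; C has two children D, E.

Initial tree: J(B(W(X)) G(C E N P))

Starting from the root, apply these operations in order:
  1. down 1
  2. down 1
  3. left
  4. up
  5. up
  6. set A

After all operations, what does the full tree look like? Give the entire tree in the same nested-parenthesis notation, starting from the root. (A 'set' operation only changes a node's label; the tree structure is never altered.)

Answer: A(B(W(X)) G(C E N P))

Derivation:
Step 1 (down 1): focus=G path=1 depth=1 children=['C', 'E', 'N', 'P'] left=['B'] right=[] parent=J
Step 2 (down 1): focus=E path=1/1 depth=2 children=[] left=['C'] right=['N', 'P'] parent=G
Step 3 (left): focus=C path=1/0 depth=2 children=[] left=[] right=['E', 'N', 'P'] parent=G
Step 4 (up): focus=G path=1 depth=1 children=['C', 'E', 'N', 'P'] left=['B'] right=[] parent=J
Step 5 (up): focus=J path=root depth=0 children=['B', 'G'] (at root)
Step 6 (set A): focus=A path=root depth=0 children=['B', 'G'] (at root)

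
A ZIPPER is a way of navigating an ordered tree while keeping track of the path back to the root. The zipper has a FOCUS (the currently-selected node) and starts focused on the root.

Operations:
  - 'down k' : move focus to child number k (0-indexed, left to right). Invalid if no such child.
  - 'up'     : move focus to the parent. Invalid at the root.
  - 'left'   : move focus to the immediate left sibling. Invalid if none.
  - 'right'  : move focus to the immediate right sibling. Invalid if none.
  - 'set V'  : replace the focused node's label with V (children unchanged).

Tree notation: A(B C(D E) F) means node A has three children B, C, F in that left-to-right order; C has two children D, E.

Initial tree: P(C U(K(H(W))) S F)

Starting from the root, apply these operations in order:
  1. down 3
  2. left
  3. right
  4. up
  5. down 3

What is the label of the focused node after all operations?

Step 1 (down 3): focus=F path=3 depth=1 children=[] left=['C', 'U', 'S'] right=[] parent=P
Step 2 (left): focus=S path=2 depth=1 children=[] left=['C', 'U'] right=['F'] parent=P
Step 3 (right): focus=F path=3 depth=1 children=[] left=['C', 'U', 'S'] right=[] parent=P
Step 4 (up): focus=P path=root depth=0 children=['C', 'U', 'S', 'F'] (at root)
Step 5 (down 3): focus=F path=3 depth=1 children=[] left=['C', 'U', 'S'] right=[] parent=P

Answer: F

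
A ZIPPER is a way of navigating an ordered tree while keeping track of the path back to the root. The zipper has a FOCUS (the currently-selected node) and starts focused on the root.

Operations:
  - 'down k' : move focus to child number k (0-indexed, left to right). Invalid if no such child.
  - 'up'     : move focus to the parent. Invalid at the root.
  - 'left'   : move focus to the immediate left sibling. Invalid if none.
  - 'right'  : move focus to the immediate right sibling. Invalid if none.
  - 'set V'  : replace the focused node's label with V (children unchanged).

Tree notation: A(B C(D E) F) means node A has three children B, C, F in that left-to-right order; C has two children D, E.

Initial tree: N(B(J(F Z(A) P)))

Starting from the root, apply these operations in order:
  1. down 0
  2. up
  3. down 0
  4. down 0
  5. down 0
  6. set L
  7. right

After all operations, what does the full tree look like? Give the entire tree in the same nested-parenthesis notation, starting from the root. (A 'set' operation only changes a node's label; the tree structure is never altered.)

Answer: N(B(J(L Z(A) P)))

Derivation:
Step 1 (down 0): focus=B path=0 depth=1 children=['J'] left=[] right=[] parent=N
Step 2 (up): focus=N path=root depth=0 children=['B'] (at root)
Step 3 (down 0): focus=B path=0 depth=1 children=['J'] left=[] right=[] parent=N
Step 4 (down 0): focus=J path=0/0 depth=2 children=['F', 'Z', 'P'] left=[] right=[] parent=B
Step 5 (down 0): focus=F path=0/0/0 depth=3 children=[] left=[] right=['Z', 'P'] parent=J
Step 6 (set L): focus=L path=0/0/0 depth=3 children=[] left=[] right=['Z', 'P'] parent=J
Step 7 (right): focus=Z path=0/0/1 depth=3 children=['A'] left=['L'] right=['P'] parent=J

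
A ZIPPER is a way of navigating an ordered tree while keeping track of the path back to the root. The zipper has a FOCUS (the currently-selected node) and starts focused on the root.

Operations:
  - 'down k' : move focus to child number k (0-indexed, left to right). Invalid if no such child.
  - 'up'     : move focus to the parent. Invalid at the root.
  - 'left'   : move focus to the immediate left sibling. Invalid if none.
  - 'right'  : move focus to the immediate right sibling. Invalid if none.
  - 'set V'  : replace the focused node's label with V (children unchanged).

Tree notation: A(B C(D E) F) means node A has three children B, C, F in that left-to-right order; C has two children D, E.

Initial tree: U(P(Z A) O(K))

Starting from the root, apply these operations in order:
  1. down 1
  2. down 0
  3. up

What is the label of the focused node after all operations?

Step 1 (down 1): focus=O path=1 depth=1 children=['K'] left=['P'] right=[] parent=U
Step 2 (down 0): focus=K path=1/0 depth=2 children=[] left=[] right=[] parent=O
Step 3 (up): focus=O path=1 depth=1 children=['K'] left=['P'] right=[] parent=U

Answer: O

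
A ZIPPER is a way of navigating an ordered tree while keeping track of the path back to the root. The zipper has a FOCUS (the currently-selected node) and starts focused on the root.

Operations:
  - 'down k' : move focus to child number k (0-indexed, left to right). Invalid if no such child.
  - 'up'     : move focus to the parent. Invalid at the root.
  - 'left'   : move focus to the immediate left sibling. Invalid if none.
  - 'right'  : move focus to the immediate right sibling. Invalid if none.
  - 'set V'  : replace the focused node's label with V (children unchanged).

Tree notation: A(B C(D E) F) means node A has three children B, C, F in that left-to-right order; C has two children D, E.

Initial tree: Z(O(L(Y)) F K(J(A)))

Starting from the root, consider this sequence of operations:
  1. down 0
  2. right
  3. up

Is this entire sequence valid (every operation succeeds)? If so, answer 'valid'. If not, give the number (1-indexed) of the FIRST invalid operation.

Answer: valid

Derivation:
Step 1 (down 0): focus=O path=0 depth=1 children=['L'] left=[] right=['F', 'K'] parent=Z
Step 2 (right): focus=F path=1 depth=1 children=[] left=['O'] right=['K'] parent=Z
Step 3 (up): focus=Z path=root depth=0 children=['O', 'F', 'K'] (at root)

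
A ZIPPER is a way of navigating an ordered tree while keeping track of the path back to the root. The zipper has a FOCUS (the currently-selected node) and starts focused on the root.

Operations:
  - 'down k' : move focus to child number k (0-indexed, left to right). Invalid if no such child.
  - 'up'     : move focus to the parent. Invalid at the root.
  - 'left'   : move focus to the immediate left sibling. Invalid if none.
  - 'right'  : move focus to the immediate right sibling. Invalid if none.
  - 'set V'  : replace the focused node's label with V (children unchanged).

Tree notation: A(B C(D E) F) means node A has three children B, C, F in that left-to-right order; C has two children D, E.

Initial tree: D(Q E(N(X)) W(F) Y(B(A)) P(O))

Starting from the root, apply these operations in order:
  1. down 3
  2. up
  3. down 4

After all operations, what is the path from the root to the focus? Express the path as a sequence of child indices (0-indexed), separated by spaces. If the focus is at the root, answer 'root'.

Answer: 4

Derivation:
Step 1 (down 3): focus=Y path=3 depth=1 children=['B'] left=['Q', 'E', 'W'] right=['P'] parent=D
Step 2 (up): focus=D path=root depth=0 children=['Q', 'E', 'W', 'Y', 'P'] (at root)
Step 3 (down 4): focus=P path=4 depth=1 children=['O'] left=['Q', 'E', 'W', 'Y'] right=[] parent=D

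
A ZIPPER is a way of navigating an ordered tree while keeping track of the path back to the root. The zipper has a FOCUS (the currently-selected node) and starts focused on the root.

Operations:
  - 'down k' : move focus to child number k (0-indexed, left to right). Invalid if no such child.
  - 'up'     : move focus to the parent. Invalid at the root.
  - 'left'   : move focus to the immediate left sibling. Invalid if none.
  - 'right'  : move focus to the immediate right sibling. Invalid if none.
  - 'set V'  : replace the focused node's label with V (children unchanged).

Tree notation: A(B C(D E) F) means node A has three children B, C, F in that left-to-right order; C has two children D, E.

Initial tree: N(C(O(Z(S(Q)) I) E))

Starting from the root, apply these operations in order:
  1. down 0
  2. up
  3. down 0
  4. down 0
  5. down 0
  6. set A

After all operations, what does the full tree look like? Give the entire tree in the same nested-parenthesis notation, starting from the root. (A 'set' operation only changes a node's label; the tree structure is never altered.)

Step 1 (down 0): focus=C path=0 depth=1 children=['O', 'E'] left=[] right=[] parent=N
Step 2 (up): focus=N path=root depth=0 children=['C'] (at root)
Step 3 (down 0): focus=C path=0 depth=1 children=['O', 'E'] left=[] right=[] parent=N
Step 4 (down 0): focus=O path=0/0 depth=2 children=['Z', 'I'] left=[] right=['E'] parent=C
Step 5 (down 0): focus=Z path=0/0/0 depth=3 children=['S'] left=[] right=['I'] parent=O
Step 6 (set A): focus=A path=0/0/0 depth=3 children=['S'] left=[] right=['I'] parent=O

Answer: N(C(O(A(S(Q)) I) E))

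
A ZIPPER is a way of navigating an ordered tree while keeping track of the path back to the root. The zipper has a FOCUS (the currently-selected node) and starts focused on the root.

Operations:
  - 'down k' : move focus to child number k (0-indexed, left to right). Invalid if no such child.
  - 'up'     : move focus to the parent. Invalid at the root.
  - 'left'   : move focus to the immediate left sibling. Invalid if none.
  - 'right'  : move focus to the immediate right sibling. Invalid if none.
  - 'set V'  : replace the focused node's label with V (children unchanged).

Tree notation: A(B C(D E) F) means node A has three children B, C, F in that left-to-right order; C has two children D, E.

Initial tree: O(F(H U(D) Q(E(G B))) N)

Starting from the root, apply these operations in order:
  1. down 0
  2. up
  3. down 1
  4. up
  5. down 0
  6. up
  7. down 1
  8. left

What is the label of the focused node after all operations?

Step 1 (down 0): focus=F path=0 depth=1 children=['H', 'U', 'Q'] left=[] right=['N'] parent=O
Step 2 (up): focus=O path=root depth=0 children=['F', 'N'] (at root)
Step 3 (down 1): focus=N path=1 depth=1 children=[] left=['F'] right=[] parent=O
Step 4 (up): focus=O path=root depth=0 children=['F', 'N'] (at root)
Step 5 (down 0): focus=F path=0 depth=1 children=['H', 'U', 'Q'] left=[] right=['N'] parent=O
Step 6 (up): focus=O path=root depth=0 children=['F', 'N'] (at root)
Step 7 (down 1): focus=N path=1 depth=1 children=[] left=['F'] right=[] parent=O
Step 8 (left): focus=F path=0 depth=1 children=['H', 'U', 'Q'] left=[] right=['N'] parent=O

Answer: F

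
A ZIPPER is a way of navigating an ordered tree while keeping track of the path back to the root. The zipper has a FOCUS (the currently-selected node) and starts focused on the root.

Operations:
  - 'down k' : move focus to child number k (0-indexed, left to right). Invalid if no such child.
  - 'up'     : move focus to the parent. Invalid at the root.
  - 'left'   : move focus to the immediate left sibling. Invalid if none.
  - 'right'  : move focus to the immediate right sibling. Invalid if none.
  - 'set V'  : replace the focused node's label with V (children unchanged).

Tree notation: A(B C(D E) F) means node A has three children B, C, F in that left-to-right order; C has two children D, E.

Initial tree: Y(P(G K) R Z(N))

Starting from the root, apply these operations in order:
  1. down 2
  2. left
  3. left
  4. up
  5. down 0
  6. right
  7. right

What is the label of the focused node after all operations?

Step 1 (down 2): focus=Z path=2 depth=1 children=['N'] left=['P', 'R'] right=[] parent=Y
Step 2 (left): focus=R path=1 depth=1 children=[] left=['P'] right=['Z'] parent=Y
Step 3 (left): focus=P path=0 depth=1 children=['G', 'K'] left=[] right=['R', 'Z'] parent=Y
Step 4 (up): focus=Y path=root depth=0 children=['P', 'R', 'Z'] (at root)
Step 5 (down 0): focus=P path=0 depth=1 children=['G', 'K'] left=[] right=['R', 'Z'] parent=Y
Step 6 (right): focus=R path=1 depth=1 children=[] left=['P'] right=['Z'] parent=Y
Step 7 (right): focus=Z path=2 depth=1 children=['N'] left=['P', 'R'] right=[] parent=Y

Answer: Z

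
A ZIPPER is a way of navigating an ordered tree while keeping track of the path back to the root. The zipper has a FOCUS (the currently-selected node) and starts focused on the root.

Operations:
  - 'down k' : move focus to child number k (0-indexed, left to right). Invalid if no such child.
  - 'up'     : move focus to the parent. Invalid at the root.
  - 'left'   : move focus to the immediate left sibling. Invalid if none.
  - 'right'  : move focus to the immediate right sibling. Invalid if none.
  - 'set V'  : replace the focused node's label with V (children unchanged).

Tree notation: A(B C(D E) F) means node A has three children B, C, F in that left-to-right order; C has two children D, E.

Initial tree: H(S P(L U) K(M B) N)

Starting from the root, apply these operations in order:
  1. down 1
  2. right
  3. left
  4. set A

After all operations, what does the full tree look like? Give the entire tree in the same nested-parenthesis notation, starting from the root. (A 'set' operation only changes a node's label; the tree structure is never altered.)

Step 1 (down 1): focus=P path=1 depth=1 children=['L', 'U'] left=['S'] right=['K', 'N'] parent=H
Step 2 (right): focus=K path=2 depth=1 children=['M', 'B'] left=['S', 'P'] right=['N'] parent=H
Step 3 (left): focus=P path=1 depth=1 children=['L', 'U'] left=['S'] right=['K', 'N'] parent=H
Step 4 (set A): focus=A path=1 depth=1 children=['L', 'U'] left=['S'] right=['K', 'N'] parent=H

Answer: H(S A(L U) K(M B) N)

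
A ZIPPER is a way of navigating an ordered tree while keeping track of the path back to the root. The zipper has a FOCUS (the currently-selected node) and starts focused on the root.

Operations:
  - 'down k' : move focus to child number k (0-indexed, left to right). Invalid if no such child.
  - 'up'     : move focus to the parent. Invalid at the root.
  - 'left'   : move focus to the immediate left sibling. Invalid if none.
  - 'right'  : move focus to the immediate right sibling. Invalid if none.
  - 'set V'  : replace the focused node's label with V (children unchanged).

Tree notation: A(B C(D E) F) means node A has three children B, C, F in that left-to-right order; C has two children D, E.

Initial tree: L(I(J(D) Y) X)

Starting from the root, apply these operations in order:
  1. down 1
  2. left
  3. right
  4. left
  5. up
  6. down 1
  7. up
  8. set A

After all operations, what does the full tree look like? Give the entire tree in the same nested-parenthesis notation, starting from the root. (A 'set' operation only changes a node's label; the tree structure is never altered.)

Answer: A(I(J(D) Y) X)

Derivation:
Step 1 (down 1): focus=X path=1 depth=1 children=[] left=['I'] right=[] parent=L
Step 2 (left): focus=I path=0 depth=1 children=['J', 'Y'] left=[] right=['X'] parent=L
Step 3 (right): focus=X path=1 depth=1 children=[] left=['I'] right=[] parent=L
Step 4 (left): focus=I path=0 depth=1 children=['J', 'Y'] left=[] right=['X'] parent=L
Step 5 (up): focus=L path=root depth=0 children=['I', 'X'] (at root)
Step 6 (down 1): focus=X path=1 depth=1 children=[] left=['I'] right=[] parent=L
Step 7 (up): focus=L path=root depth=0 children=['I', 'X'] (at root)
Step 8 (set A): focus=A path=root depth=0 children=['I', 'X'] (at root)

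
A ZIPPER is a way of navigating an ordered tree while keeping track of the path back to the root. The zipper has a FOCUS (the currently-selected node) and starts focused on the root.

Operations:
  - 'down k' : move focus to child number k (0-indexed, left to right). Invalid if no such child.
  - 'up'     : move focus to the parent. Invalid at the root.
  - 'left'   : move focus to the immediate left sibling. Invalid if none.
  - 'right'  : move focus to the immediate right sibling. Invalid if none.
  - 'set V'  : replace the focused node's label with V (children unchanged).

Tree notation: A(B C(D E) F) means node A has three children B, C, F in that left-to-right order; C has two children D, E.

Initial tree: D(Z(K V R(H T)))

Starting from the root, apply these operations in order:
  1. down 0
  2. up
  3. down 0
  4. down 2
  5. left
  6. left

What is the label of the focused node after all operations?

Step 1 (down 0): focus=Z path=0 depth=1 children=['K', 'V', 'R'] left=[] right=[] parent=D
Step 2 (up): focus=D path=root depth=0 children=['Z'] (at root)
Step 3 (down 0): focus=Z path=0 depth=1 children=['K', 'V', 'R'] left=[] right=[] parent=D
Step 4 (down 2): focus=R path=0/2 depth=2 children=['H', 'T'] left=['K', 'V'] right=[] parent=Z
Step 5 (left): focus=V path=0/1 depth=2 children=[] left=['K'] right=['R'] parent=Z
Step 6 (left): focus=K path=0/0 depth=2 children=[] left=[] right=['V', 'R'] parent=Z

Answer: K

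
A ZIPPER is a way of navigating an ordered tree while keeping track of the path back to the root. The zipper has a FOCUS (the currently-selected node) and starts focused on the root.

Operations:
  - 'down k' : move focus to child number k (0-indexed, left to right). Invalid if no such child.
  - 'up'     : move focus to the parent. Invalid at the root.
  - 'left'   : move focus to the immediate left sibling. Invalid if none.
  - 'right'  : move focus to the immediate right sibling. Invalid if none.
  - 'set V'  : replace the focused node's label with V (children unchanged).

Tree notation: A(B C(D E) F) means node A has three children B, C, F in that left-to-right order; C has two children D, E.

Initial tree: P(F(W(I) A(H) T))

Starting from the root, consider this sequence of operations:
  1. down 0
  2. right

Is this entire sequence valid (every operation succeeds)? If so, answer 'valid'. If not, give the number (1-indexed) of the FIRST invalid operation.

Step 1 (down 0): focus=F path=0 depth=1 children=['W', 'A', 'T'] left=[] right=[] parent=P
Step 2 (right): INVALID

Answer: 2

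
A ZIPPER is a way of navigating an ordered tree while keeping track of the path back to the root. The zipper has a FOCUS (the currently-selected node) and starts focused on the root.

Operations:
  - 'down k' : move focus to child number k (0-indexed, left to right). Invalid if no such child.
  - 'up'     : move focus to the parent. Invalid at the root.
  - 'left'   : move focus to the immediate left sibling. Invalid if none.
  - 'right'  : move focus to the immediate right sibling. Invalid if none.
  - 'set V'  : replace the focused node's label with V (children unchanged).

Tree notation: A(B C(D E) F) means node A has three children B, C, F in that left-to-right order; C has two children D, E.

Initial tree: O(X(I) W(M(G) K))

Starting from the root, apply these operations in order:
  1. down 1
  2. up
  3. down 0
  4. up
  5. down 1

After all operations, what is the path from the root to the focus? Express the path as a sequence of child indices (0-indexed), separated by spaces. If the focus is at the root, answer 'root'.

Step 1 (down 1): focus=W path=1 depth=1 children=['M', 'K'] left=['X'] right=[] parent=O
Step 2 (up): focus=O path=root depth=0 children=['X', 'W'] (at root)
Step 3 (down 0): focus=X path=0 depth=1 children=['I'] left=[] right=['W'] parent=O
Step 4 (up): focus=O path=root depth=0 children=['X', 'W'] (at root)
Step 5 (down 1): focus=W path=1 depth=1 children=['M', 'K'] left=['X'] right=[] parent=O

Answer: 1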